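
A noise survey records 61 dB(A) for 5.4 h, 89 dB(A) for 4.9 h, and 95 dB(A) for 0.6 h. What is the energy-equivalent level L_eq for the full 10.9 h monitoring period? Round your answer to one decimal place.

87.3 dB(A)

Weight each interval's intensity by its duration and average over T = 10.9 h:
Σ tᵢ·10^(Lᵢ/10) = 5.4·10^(61/10) + 4.9·10^(89/10) + 0.6·10^(95/10) = 5.796e+09.
L_eq = 10·log₁₀(5.796e+09/10.9) = 87.26 dB(A).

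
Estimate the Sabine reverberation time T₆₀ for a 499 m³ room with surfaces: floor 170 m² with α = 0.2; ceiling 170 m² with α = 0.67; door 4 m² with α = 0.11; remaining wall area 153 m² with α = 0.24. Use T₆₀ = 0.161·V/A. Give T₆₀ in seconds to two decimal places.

Summing Sᵢαᵢ: 170·0.2 + 170·0.67 + 4·0.11 + 153·0.24 = 185.06 m².
T₆₀ = 0.161 × 499 / 185.06 = 0.434 s.

0.43 s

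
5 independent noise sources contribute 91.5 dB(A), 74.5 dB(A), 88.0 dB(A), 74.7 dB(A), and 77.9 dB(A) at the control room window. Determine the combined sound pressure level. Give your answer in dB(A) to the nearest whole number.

93 dB(A)

For uncorrelated sources the intensities add, so convert each level to linear form, sum, and take 10·log₁₀ of the total.
Σ 10^(L/10) = 10^(91.5/10) + 10^(74.5/10) + 10^(88.0/10) + 10^(74.7/10) + 10^(77.9/10) = 2.163e+09.
L_total = 10·log₁₀(2.163e+09) = 93.35 dB(A).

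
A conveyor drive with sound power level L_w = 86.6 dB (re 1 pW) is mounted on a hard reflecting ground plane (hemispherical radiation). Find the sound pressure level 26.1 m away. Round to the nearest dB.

The power spreads over a hemisphere of area 2π·r², so L_p = L_w − 10·log₁₀(2π·r²).
2π·r² = 4280 m², 10·log₁₀ of that is 36.315 dB.
L_p = 86.6 − 36.315 = 50.29 dB.

50 dB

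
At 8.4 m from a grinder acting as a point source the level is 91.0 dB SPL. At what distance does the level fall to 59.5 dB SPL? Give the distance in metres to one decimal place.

For a point source L₁ − L₂ = 20·log₁₀(r₂/r₁), so r₂ = r₁·10^((L₁−L₂)/20).
r₂ = 8.4·10^((91.0−59.5)/20) = 8.4·10^(31.5/20) = 315.70 m.

315.7 m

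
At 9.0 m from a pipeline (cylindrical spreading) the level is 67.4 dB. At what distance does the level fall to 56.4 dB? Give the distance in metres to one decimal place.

Line-source spreading drops the level by 10·log₁₀(r₂/r₁); inverting, r₂/r₁ = 10^(ΔL/10).
r₂ = 9.0·10^((67.4−56.4)/10) = 9.0·10^(11.0/10) = 113.30 m.

113.3 m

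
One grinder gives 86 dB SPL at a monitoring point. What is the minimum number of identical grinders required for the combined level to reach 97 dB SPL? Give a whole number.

N identical sources give L₁ + 10·log₁₀ N, so require 10·log₁₀ N ≥ 97 − 86 = 11.0 dB.
N ≥ 10^(11.0/10) = 12.589, so N = 13.

13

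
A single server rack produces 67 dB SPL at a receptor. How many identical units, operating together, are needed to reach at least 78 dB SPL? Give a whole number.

13

The shortfall is 78 − 67 = 11.0 dB, and N units add 10·log₁₀ N, so need 10·log₁₀ N ≥ 11.0.
N ≥ 10^(11.0/10) = 12.589, so N = 13.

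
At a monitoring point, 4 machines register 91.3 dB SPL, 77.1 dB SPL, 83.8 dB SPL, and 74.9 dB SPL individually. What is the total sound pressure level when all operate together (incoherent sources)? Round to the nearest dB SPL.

Incoherent sources combine by intensity addition: L_total = 10·log₁₀(Σ 10^(L_i/10)).
Σ 10^(L/10) = 10^(91.3/10) + 10^(77.1/10) + 10^(83.8/10) + 10^(74.9/10) = 1.671e+09.
L_total = 10·log₁₀(1.671e+09) = 92.23 dB SPL.

92 dB SPL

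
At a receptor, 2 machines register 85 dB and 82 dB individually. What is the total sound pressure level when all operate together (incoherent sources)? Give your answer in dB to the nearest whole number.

Incoherent sources combine by intensity addition: L_total = 10·log₁₀(Σ 10^(L_i/10)).
Σ 10^(L/10) = 10^(85/10) + 10^(82/10) = 4.747e+08.
L_total = 10·log₁₀(4.747e+08) = 86.76 dB.

87 dB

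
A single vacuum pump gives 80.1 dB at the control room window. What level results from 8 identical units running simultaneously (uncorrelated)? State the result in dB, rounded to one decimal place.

89.1 dB

With 8 equal, uncorrelated contributions the intensity is 8× that of one unit, giving a rise of 10·log₁₀ 8.
L_total = 80.1 + 10·log₁₀(8) = 80.1 + 9.031 = 89.13 dB.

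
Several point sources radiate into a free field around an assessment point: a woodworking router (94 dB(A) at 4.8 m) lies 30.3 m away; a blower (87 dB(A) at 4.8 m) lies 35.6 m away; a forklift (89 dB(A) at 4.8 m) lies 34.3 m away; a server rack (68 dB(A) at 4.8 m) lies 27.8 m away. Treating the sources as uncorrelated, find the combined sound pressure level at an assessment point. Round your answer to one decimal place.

Propagate each source to the receiver with L = L_ref − 20·log₁₀(r/r_ref), then add intensities.
woodworking router: 94 − 20·log₁₀(30.3/4.8) = 94 − 16.00 = 78.00 dB(A).
blower: 87 − 20·log₁₀(35.6/4.8) = 87 − 17.40 = 69.60 dB(A).
forklift: 89 − 20·log₁₀(34.3/4.8) = 89 − 17.08 = 71.92 dB(A).
server rack: 68 − 20·log₁₀(27.8/4.8) = 68 − 15.26 = 52.74 dB(A).
Σ 10^(L/10) = 8.789e+07 → L_total = 10·log₁₀(8.789e+07) = 79.44 dB(A).

79.4 dB(A)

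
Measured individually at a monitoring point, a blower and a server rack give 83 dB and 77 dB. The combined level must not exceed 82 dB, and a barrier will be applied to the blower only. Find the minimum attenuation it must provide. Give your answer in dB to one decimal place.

2.7 dB

Fixed contribution from the other source: Σ 10^(L/10) = 10^(77/10) = 5.012e+07 (77.00 dB).
To meet 82 dB overall, the treated blower may contribute at most 10^(82/10) − 5.012e+07 = 1.084e+08, i.e. 80.35 dB.
So the blower must be reduced from 83 to 80.35 dB: IL = 2.65 dB.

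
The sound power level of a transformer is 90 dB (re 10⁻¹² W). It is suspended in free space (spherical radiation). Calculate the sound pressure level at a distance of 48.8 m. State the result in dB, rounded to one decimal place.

L_p = L_w − 10·log₁₀(4π·r²) with r = 48.8 m.
4π·r² = 2.993e+04 m², 10·log₁₀ of that is 44.760 dB.
L_p = 90 − 44.760 = 45.24 dB.

45.2 dB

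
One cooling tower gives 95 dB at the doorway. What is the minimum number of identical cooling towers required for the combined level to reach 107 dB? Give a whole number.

16

Need L₁ + 10·log₁₀ N ≥ 107, i.e. log₁₀ N ≥ 1.20.
N ≥ 10^(12.0/10) = 15.849, so N = 16.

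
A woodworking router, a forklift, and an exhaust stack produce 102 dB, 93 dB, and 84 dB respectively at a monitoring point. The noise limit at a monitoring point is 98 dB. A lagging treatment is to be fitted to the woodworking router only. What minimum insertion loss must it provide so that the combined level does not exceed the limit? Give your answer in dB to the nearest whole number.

6 dB

Fixed contribution from the other sources: Σ 10^(L/10) = 10^(93/10) + 10^(84/10) = 2.246e+09 (93.51 dB).
The limit corresponds to 10^(98/10) = 6.310e+09; subtracting the fixed part leaves 4.063e+09 for the woodworking router, i.e. 96.09 dB.
Required insertion loss = 102 − 96.09 = 5.91 dB.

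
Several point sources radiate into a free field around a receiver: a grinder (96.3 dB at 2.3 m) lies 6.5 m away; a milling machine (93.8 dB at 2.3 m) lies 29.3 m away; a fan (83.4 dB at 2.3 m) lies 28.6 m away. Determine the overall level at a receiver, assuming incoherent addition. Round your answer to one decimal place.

87.4 dB

Propagate each source to the receiver with L = L_ref − 20·log₁₀(r/r_ref), then add intensities.
grinder: 96.3 − 20·log₁₀(6.5/2.3) = 96.3 − 9.02 = 87.28 dB.
milling machine: 93.8 − 20·log₁₀(29.3/2.3) = 93.8 − 22.10 = 71.70 dB.
fan: 83.4 − 20·log₁₀(28.6/2.3) = 83.4 − 21.89 = 61.51 dB.
Σ 10^(L/10) = 5.503e+08 → L_total = 10·log₁₀(5.503e+08) = 87.41 dB.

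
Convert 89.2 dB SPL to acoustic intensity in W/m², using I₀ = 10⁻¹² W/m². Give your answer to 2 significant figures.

0.00083 W/m²

I = I₀·10^(L/10) = 10⁻¹² × 10^(89.2/10) = 10^(-3.080).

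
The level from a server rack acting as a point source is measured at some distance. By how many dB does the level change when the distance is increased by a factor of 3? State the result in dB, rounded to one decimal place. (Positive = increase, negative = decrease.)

-9.5 dB

A point source loses 6 dB per doubling of distance; generally ΔL = −20·log₁₀(r₂/r₁).
ΔL = −20·log₁₀(3) = -9.54 dB.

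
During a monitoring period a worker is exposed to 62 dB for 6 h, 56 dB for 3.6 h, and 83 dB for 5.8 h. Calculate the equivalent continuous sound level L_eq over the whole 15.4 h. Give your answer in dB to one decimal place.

78.8 dB

Weight each interval's intensity by its duration and average over T = 15.4 h:
Σ tᵢ·10^(Lᵢ/10) = 6·10^(62/10) + 3.6·10^(56/10) + 5.8·10^(83/10) = 1.168e+09.
L_eq = 10·log₁₀(1.168e+09/15.4) = 78.80 dB.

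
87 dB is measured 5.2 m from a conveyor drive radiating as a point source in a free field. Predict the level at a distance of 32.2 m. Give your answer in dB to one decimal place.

For a point source, L₂ = L₁ − 20·log₁₀(r₂/r₁).
L₂ = 87 − 20·log₁₀(32.2/5.2) = 87 − 15.837 = 71.16 dB.

71.2 dB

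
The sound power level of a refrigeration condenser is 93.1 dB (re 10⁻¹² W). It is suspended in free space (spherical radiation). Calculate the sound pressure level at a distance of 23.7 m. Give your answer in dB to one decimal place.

54.6 dB

The power spreads over a sphere of area 4π·r², so L_p = L_w − 10·log₁₀(4π·r²).
4π·r² = 7058 m², 10·log₁₀ of that is 38.487 dB.
L_p = 93.1 − 38.487 = 54.61 dB.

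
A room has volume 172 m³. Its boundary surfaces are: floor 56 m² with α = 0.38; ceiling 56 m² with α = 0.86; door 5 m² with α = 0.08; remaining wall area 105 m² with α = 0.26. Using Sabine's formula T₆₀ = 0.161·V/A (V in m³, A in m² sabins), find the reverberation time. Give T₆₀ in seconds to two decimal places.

0.29 s

Total absorption A = 56·0.38 + 56·0.86 + 5·0.08 + 105·0.26 = 97.14 m² sabins.
T₆₀ = 0.161 × 172 / 97.14 = 0.285 s.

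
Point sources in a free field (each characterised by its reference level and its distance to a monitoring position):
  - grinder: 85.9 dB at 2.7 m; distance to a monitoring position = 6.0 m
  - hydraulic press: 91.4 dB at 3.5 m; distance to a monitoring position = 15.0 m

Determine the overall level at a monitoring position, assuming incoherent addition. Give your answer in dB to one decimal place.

Propagate each source to the receiver with L = L_ref − 20·log₁₀(r/r_ref), then add intensities.
grinder: 85.9 − 20·log₁₀(6.0/2.7) = 85.9 − 6.94 = 78.96 dB.
hydraulic press: 91.4 − 20·log₁₀(15.0/3.5) = 91.4 − 12.64 = 78.76 dB.
Σ 10^(L/10) = 1.539e+08 → L_total = 10·log₁₀(1.539e+08) = 81.87 dB.

81.9 dB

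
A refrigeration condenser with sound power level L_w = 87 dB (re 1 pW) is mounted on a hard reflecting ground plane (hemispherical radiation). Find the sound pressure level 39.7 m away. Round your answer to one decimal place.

L_p = L_w − 10·log₁₀(2π·r²) with r = 39.7 m.
2π·r² = 9903 m², 10·log₁₀ of that is 39.958 dB.
L_p = 87 − 39.958 = 47.04 dB.

47.0 dB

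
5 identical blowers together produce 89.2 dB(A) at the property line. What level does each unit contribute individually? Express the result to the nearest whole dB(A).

82 dB(A)

Dividing the total intensity by 5 lowers the level by 10·log₁₀ 5 = 6.990 dB: L₁ = 89.2 − 6.990.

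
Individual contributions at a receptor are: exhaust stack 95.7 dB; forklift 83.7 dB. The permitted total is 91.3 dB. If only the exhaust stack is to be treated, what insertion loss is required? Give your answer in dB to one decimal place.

Fixed contribution from the other source: Σ 10^(L/10) = 10^(83.7/10) = 2.344e+08 (83.70 dB).
The limit corresponds to 10^(91.3/10) = 1.349e+09; subtracting the fixed part leaves 1.115e+09 for the exhaust stack, i.e. 90.47 dB.
So the exhaust stack must be reduced from 95.7 to 90.47 dB: IL = 5.23 dB.

5.2 dB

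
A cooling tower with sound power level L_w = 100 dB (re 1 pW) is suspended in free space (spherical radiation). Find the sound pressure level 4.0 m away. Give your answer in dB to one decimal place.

The power spreads over a sphere of area 4π·r², so L_p = L_w − 10·log₁₀(4π·r²).
4π·r² = 201.1 m², 10·log₁₀ of that is 23.033 dB.
L_p = 100 − 23.033 = 76.97 dB.

77.0 dB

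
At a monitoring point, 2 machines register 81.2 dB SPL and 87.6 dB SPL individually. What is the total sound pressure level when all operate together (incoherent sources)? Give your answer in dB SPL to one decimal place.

88.5 dB SPL

For uncorrelated sources the intensities add, so convert each level to linear form, sum, and take 10·log₁₀ of the total.
Σ 10^(L/10) = 10^(81.2/10) + 10^(87.6/10) = 7.073e+08.
L_total = 10·log₁₀(7.073e+08) = 88.50 dB SPL.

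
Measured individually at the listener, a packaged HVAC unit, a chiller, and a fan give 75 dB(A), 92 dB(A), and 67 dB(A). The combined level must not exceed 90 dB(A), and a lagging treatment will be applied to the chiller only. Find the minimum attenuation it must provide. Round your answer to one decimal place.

2.2 dB

The untreated sources together contribute 10^(75/10) + 10^(67/10) = 3.663e+07, i.e. 75.64 dB(A).
To meet 90 dB(A) overall, the treated chiller may contribute at most 10^(90/10) − 3.663e+07 = 9.634e+08, i.e. 89.84 dB(A).
So the chiller must be reduced from 92 to 89.84 dB(A): IL = 2.16 dB.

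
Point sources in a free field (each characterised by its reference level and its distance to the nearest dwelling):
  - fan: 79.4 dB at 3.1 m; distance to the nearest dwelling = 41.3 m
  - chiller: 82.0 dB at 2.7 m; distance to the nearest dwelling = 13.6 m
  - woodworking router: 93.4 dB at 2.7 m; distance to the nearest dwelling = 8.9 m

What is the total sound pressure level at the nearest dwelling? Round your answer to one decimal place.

Apply inverse-square spreading to bring every level to the receiver, then sum 10^(L/10).
fan: 79.4 − 20·log₁₀(41.3/3.1) = 79.4 − 22.49 = 56.91 dB.
chiller: 82.0 − 20·log₁₀(13.6/2.7) = 82.0 − 14.04 = 67.96 dB.
woodworking router: 93.4 − 20·log₁₀(8.9/2.7) = 93.4 − 10.36 = 83.04 dB.
Σ 10^(L/10) = 2.081e+08 → L_total = 10·log₁₀(2.081e+08) = 83.18 dB.

83.2 dB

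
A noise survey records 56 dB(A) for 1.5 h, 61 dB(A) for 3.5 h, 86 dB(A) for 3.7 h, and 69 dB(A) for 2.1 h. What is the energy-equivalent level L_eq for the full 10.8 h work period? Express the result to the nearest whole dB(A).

The energy average is taken in the linear domain: L_eq = 10·log₁₀[(Σ tᵢ·10^(Lᵢ/10))/T], T = 10.8 h.
Σ tᵢ·10^(Lᵢ/10) = 1.5·10^(56/10) + 3.5·10^(61/10) + 3.7·10^(86/10) + 2.1·10^(69/10) = 1.495e+09.
L_eq = 10·log₁₀(1.495e+09/10.8) = 81.41 dB(A).

81 dB(A)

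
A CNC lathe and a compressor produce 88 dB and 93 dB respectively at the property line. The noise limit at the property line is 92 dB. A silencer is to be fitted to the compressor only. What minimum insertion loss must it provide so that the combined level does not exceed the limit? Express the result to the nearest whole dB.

3 dB

The untreated sources together contribute 10^(88/10) = 6.310e+08, i.e. 88.00 dB.
To meet 92 dB overall, the treated compressor may contribute at most 10^(92/10) − 6.310e+08 = 9.539e+08, i.e. 89.80 dB.
So the compressor must be reduced from 93 to 89.80 dB: IL = 3.20 dB.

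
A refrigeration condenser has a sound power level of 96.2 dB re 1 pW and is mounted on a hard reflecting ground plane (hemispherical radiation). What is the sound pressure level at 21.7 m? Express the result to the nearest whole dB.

61 dB

The power spreads over a hemisphere of area 2π·r², so L_p = L_w − 10·log₁₀(2π·r²).
2π·r² = 2959 m², 10·log₁₀ of that is 34.711 dB.
L_p = 96.2 − 34.711 = 61.49 dB.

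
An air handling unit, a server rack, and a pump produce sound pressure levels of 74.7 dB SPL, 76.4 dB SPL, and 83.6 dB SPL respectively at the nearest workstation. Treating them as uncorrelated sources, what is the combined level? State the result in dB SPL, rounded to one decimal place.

84.8 dB SPL

Incoherent sources combine by intensity addition: L_total = 10·log₁₀(Σ 10^(L_i/10)).
Σ 10^(L/10) = 10^(74.7/10) + 10^(76.4/10) + 10^(83.6/10) = 3.023e+08.
L_total = 10·log₁₀(3.023e+08) = 84.80 dB SPL.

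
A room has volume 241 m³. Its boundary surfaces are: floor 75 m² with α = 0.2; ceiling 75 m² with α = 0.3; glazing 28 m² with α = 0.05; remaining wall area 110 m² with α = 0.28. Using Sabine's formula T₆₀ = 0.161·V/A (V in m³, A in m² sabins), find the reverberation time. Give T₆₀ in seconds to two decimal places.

Total absorption A = 75·0.2 + 75·0.3 + 28·0.05 + 110·0.28 = 69.70 m² sabins.
T₆₀ = 0.161·V/A = 0.161·241/69.70 = 0.557 s.

0.56 s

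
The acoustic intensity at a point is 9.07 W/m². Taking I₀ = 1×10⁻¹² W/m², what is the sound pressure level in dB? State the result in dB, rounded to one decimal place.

129.6 dB

Dividing by I₀ shifts the exponent by 12: I/I₀ = 9.07×10^12.
L = 10·(0.9576 + 12) = 129.58 dB.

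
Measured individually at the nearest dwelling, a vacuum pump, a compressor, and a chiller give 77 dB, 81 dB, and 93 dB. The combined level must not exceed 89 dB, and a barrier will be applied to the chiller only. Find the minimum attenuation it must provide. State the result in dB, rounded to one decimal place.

Everything except the chiller sums to 10^(77/10) + 10^(81/10) = 1.760e+08 in linear terms, 82.46 dB.
The limit corresponds to 10^(89/10) = 7.943e+08; subtracting the fixed part leaves 6.183e+08 for the chiller, i.e. 87.91 dB.
Required insertion loss = 93 − 87.91 = 5.09 dB.

5.1 dB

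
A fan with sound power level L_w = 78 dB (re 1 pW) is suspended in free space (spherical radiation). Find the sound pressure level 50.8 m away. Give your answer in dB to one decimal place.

32.9 dB

L_p = L_w − 10·log₁₀(4π·r²) with r = 50.8 m.
4π·r² = 3.243e+04 m², 10·log₁₀ of that is 45.109 dB.
L_p = 78 − 45.109 = 32.89 dB.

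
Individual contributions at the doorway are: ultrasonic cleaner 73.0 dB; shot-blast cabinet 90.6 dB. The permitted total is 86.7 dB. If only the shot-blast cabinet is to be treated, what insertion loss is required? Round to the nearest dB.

The untreated sources together contribute 10^(73.0/10) = 1.995e+07, i.e. 73.00 dB.
The limit corresponds to 10^(86.7/10) = 4.677e+08; subtracting the fixed part leaves 4.478e+08 for the shot-blast cabinet, i.e. 86.51 dB.
Required insertion loss = 90.6 − 86.51 = 4.09 dB.

4 dB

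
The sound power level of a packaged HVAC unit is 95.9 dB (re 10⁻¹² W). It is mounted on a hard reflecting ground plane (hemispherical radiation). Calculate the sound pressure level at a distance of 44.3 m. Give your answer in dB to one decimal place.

The power spreads over a hemisphere of area 2π·r², so L_p = L_w − 10·log₁₀(2π·r²).
2π·r² = 1.233e+04 m², 10·log₁₀ of that is 40.910 dB.
L_p = 95.9 − 40.910 = 54.99 dB.

55.0 dB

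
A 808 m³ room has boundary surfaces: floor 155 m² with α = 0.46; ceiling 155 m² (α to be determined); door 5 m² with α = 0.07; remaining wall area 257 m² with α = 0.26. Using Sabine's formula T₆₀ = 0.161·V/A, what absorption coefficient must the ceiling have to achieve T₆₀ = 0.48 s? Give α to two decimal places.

Required total absorption A = 0.161·808/0.48 = 271.02 m².
Absorption from the other surfaces = 155·0.46 + 5·0.07 + 257·0.26 = 138.47 m², so the ceiling must supply 132.55 m² over 155 m².
α = 132.55/155 = 0.855.

0.86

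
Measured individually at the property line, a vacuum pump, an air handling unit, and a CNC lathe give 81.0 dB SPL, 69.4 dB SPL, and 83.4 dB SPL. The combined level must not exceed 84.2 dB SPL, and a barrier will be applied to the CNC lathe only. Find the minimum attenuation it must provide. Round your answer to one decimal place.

The untreated sources together contribute 10^(81.0/10) + 10^(69.4/10) = 1.346e+08, i.e. 81.29 dB SPL.
The limit corresponds to 10^(84.2/10) = 2.630e+08; subtracting the fixed part leaves 1.284e+08 for the CNC lathe, i.e. 81.09 dB SPL.
Required insertion loss = 83.4 − 81.09 = 2.31 dB.

2.3 dB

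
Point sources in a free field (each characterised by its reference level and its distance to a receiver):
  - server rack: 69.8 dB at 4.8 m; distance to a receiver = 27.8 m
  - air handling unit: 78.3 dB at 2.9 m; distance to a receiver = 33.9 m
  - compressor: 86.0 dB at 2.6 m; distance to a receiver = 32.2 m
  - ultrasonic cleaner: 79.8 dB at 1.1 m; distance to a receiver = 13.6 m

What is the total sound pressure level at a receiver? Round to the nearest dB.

Apply inverse-square spreading to bring every level to the receiver, then sum 10^(L/10).
server rack: 69.8 − 20·log₁₀(27.8/4.8) = 69.8 − 15.26 = 54.54 dB.
air handling unit: 78.3 − 20·log₁₀(33.9/2.9) = 78.3 − 21.36 = 56.94 dB.
compressor: 86.0 − 20·log₁₀(32.2/2.6) = 86.0 − 21.86 = 64.14 dB.
ultrasonic cleaner: 79.8 − 20·log₁₀(13.6/1.1) = 79.8 − 21.84 = 57.96 dB.
Σ 10^(L/10) = 4.000e+06 → L_total = 10·log₁₀(4.000e+06) = 66.02 dB.

66 dB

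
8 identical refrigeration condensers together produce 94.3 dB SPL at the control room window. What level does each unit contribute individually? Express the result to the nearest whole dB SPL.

For N identical incoherent sources L_total = L₁ + 10·log₁₀ N, so L₁ = 94.3 − 10·log₁₀(8) = 94.3 − 9.031.

85 dB SPL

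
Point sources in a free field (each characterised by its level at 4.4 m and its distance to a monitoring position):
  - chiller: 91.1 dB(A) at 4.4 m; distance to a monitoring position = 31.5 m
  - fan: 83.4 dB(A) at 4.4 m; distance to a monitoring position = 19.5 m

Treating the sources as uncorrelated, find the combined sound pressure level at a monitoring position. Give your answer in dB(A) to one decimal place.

75.6 dB(A)

First find each source's level at the receiver (point-source: −20·log₁₀(r/r_ref)), then combine on an intensity basis.
chiller: 91.1 − 20·log₁₀(31.5/4.4) = 91.1 − 17.10 = 74.00 dB(A).
fan: 83.4 − 20·log₁₀(19.5/4.4) = 83.4 − 12.93 = 70.47 dB(A).
Σ 10^(L/10) = 3.627e+07 → L_total = 10·log₁₀(3.627e+07) = 75.60 dB(A).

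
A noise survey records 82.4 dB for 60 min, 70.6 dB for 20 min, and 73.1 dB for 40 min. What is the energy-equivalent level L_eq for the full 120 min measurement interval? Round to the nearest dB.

80 dB

Weight each interval's intensity by its duration and average over T = 120 min:
Σ tᵢ·10^(Lᵢ/10) = 60·10^(82.4/10) + 20·10^(70.6/10) + 40·10^(73.1/10) = 1.147e+10.
L_eq = 10·log₁₀(1.147e+10/120) = 79.81 dB.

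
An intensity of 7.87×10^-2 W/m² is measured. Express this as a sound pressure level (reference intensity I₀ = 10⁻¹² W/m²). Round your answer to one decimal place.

109.0 dB

L = 10·log₁₀(I/I₀) = 10·log₁₀(7.87×10^-2/10⁻¹²) = 10·log₁₀(7.87×10^10).
L = 10·(0.8960 + 10) = 108.96 dB.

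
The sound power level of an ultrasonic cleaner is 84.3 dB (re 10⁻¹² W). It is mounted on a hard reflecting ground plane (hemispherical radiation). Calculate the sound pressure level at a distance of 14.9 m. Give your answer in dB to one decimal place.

Free-field hemispherical radiation: L_p = L_w − 10·log₁₀(2π·r²), r = 14.9 m.
2π·r² = 1395 m², 10·log₁₀ of that is 31.446 dB.
L_p = 84.3 − 31.446 = 52.85 dB.

52.9 dB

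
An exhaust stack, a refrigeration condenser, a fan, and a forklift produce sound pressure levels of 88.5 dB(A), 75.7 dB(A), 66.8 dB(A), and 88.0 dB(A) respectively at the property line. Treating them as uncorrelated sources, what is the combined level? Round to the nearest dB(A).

91 dB(A)

For uncorrelated sources the intensities add, so convert each level to linear form, sum, and take 10·log₁₀ of the total.
Σ 10^(L/10) = 10^(88.5/10) + 10^(75.7/10) + 10^(66.8/10) + 10^(88.0/10) = 1.381e+09.
L_total = 10·log₁₀(1.381e+09) = 91.40 dB(A).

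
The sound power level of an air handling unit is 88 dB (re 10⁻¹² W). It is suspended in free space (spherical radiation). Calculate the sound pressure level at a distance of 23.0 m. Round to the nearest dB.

Free-field spherical radiation: L_p = L_w − 10·log₁₀(4π·r²), r = 23.0 m.
4π·r² = 6648 m², 10·log₁₀ of that is 38.227 dB.
L_p = 88 − 38.227 = 49.77 dB.

50 dB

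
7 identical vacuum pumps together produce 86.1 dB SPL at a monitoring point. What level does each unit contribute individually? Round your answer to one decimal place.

7 equal contributions raise the level by 10·log₁₀ 7 = 8.451 dB, so each unit alone gives 86.1 − 8.451.

77.6 dB SPL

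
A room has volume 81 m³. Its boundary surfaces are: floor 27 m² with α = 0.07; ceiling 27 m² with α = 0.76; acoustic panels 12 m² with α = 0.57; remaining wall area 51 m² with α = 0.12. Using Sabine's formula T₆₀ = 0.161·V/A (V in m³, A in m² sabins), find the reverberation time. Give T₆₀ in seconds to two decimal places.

0.37 s

A = Σ Sᵢαᵢ = 27·0.07 + 27·0.76 + 12·0.57 + 51·0.12 = 35.37 m².
T₆₀ = 0.161·V/A = 0.161·81/35.37 = 0.369 s.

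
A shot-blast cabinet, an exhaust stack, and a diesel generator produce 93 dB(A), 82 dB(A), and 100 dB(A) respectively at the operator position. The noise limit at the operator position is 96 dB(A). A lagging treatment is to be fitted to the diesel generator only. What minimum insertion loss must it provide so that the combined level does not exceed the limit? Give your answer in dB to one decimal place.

7.4 dB

Everything except the diesel generator sums to 10^(93/10) + 10^(82/10) = 2.154e+09 in linear terms, 93.33 dB(A).
To meet 96 dB(A) overall, the treated diesel generator may contribute at most 10^(96/10) − 2.154e+09 = 1.827e+09, i.e. 92.62 dB(A).
So the diesel generator must be reduced from 100 to 92.62 dB(A): IL = 7.38 dB.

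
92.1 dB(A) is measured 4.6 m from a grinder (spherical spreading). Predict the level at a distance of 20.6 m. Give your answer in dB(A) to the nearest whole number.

Point-source attenuation: ΔL = 20·log₁₀(r₂/r₁) = 20·log₁₀(20.6/4.6) = 13.022 dB.
L₂ = 92.1 − 20·log₁₀(20.6/4.6) = 92.1 − 13.022 = 79.08 dB(A).

79 dB(A)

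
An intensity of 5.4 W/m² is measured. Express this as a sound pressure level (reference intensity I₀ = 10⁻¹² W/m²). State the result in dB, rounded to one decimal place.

I/I₀ = 5.4/10⁻¹² = 5.4×10^12, and L = 10·log₁₀(I/I₀).
L = 10·(0.7324 + 12) = 127.32 dB.

127.3 dB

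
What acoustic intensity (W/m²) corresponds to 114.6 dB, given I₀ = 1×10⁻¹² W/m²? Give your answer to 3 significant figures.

0.288 W/m²

I = I₀·10^(L/10) = 10⁻¹² × 10^(114.6/10) = 10^(-0.540).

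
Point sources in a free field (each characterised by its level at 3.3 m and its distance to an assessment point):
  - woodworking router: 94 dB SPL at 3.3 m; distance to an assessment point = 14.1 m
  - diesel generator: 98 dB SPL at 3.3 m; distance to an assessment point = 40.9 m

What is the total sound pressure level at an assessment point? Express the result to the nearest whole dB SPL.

First find each source's level at the receiver (point-source: −20·log₁₀(r/r_ref)), then combine on an intensity basis.
woodworking router: 94 − 20·log₁₀(14.1/3.3) = 94 − 12.61 = 81.39 dB SPL.
diesel generator: 98 − 20·log₁₀(40.9/3.3) = 98 − 21.86 = 76.14 dB SPL.
Σ 10^(L/10) = 1.787e+08 → L_total = 10·log₁₀(1.787e+08) = 82.52 dB SPL.

83 dB SPL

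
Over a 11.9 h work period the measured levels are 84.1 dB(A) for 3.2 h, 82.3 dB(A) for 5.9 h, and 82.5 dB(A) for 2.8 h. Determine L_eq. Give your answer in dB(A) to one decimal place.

Weight each interval's intensity by its duration and average over T = 11.9 h:
Σ tᵢ·10^(Lᵢ/10) = 3.2·10^(84.1/10) + 5.9·10^(82.3/10) + 2.8·10^(82.5/10) = 2.322e+09.
L_eq = 10·log₁₀(2.322e+09/11.9) = 82.90 dB(A).

82.9 dB(A)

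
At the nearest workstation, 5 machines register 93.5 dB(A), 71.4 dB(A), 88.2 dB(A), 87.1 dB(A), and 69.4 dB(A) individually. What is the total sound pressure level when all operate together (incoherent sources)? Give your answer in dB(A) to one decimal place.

Incoherent sources combine by intensity addition: L_total = 10·log₁₀(Σ 10^(L_i/10)).
Σ 10^(L/10) = 10^(93.5/10) + 10^(71.4/10) + 10^(88.2/10) + 10^(87.1/10) + 10^(69.4/10) = 3.435e+09.
L_total = 10·log₁₀(3.435e+09) = 95.36 dB(A).

95.4 dB(A)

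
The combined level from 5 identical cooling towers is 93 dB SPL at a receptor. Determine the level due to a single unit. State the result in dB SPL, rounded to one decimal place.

86.0 dB SPL

For N identical incoherent sources L_total = L₁ + 10·log₁₀ N, so L₁ = 93 − 10·log₁₀(5) = 93 − 6.990.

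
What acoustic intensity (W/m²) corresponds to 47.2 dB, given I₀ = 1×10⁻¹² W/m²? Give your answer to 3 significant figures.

L = 10·log₁₀(I/I₀) ⇒ I = I₀·10^(L/10) = 10⁻¹² × 10^4.72.

5.25e-08 W/m²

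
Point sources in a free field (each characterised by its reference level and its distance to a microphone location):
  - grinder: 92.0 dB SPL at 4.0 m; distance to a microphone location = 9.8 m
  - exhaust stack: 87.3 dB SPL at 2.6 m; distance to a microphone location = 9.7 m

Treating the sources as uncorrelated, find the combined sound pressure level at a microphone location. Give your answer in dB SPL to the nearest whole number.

First find each source's level at the receiver (point-source: −20·log₁₀(r/r_ref)), then combine on an intensity basis.
grinder: 92.0 − 20·log₁₀(9.8/4.0) = 92.0 − 7.78 = 84.22 dB SPL.
exhaust stack: 87.3 − 20·log₁₀(9.7/2.6) = 87.3 − 11.44 = 75.86 dB SPL.
Σ 10^(L/10) = 3.026e+08 → L_total = 10·log₁₀(3.026e+08) = 84.81 dB SPL.

85 dB SPL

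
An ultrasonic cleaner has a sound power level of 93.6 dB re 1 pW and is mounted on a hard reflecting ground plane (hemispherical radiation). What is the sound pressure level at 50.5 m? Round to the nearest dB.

The power spreads over a hemisphere of area 2π·r², so L_p = L_w − 10·log₁₀(2π·r²).
2π·r² = 1.602e+04 m², 10·log₁₀ of that is 42.048 dB.
L_p = 93.6 − 42.048 = 51.55 dB.

52 dB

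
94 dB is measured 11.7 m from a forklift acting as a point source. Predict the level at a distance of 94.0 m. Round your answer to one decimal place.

75.9 dB

For a point source, L₂ = L₁ − 20·log₁₀(r₂/r₁).
L₂ = 94 − 20·log₁₀(94.0/11.7) = 94 − 18.099 = 75.90 dB.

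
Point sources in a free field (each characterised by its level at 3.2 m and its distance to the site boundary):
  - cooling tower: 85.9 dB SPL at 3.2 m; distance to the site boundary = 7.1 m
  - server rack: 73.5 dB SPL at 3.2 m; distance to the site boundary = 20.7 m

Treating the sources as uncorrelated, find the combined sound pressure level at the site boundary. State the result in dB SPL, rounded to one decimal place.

79.0 dB SPL

Propagate each source to the receiver with L = L_ref − 20·log₁₀(r/r_ref), then add intensities.
cooling tower: 85.9 − 20·log₁₀(7.1/3.2) = 85.9 − 6.92 = 78.98 dB SPL.
server rack: 73.5 − 20·log₁₀(20.7/3.2) = 73.5 − 16.22 = 57.28 dB SPL.
Σ 10^(L/10) = 7.956e+07 → L_total = 10·log₁₀(7.956e+07) = 79.01 dB SPL.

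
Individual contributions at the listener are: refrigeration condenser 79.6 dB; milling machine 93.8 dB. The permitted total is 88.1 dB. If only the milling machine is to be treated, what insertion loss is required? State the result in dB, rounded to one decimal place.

Everything except the milling machine sums to 10^(79.6/10) = 9.120e+07 in linear terms, 79.60 dB.
The limit corresponds to 10^(88.1/10) = 6.457e+08; subtracting the fixed part leaves 5.545e+08 for the milling machine, i.e. 87.44 dB.
So the milling machine must be reduced from 93.8 to 87.44 dB: IL = 6.36 dB.

6.4 dB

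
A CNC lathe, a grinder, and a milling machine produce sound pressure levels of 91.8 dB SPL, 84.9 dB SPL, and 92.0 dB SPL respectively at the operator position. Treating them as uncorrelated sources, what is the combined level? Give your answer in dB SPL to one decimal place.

For uncorrelated sources the intensities add, so convert each level to linear form, sum, and take 10·log₁₀ of the total.
Σ 10^(L/10) = 10^(91.8/10) + 10^(84.9/10) + 10^(92.0/10) = 3.407e+09.
L_total = 10·log₁₀(3.407e+09) = 95.32 dB SPL.

95.3 dB SPL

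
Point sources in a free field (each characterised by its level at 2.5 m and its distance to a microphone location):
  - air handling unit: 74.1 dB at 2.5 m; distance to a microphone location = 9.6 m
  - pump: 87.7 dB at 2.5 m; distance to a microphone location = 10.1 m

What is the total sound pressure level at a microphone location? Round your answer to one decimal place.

Apply inverse-square spreading to bring every level to the receiver, then sum 10^(L/10).
air handling unit: 74.1 − 20·log₁₀(9.6/2.5) = 74.1 − 11.69 = 62.41 dB.
pump: 87.7 − 20·log₁₀(10.1/2.5) = 87.7 − 12.13 = 75.57 dB.
Σ 10^(L/10) = 3.782e+07 → L_total = 10·log₁₀(3.782e+07) = 75.78 dB.

75.8 dB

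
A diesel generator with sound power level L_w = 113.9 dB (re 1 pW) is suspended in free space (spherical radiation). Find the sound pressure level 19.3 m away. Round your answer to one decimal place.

77.2 dB

The power spreads over a sphere of area 4π·r², so L_p = L_w − 10·log₁₀(4π·r²).
4π·r² = 4681 m², 10·log₁₀ of that is 36.703 dB.
L_p = 113.9 − 36.703 = 77.20 dB.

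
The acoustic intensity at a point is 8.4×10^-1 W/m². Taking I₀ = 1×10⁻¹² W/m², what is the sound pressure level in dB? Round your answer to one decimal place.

119.2 dB

L = 10·log₁₀(I/I₀) = 10·log₁₀(8.4×10^-1/10⁻¹²) = 10·log₁₀(8.4×10^11).
L = 10·(0.9243 + 11) = 119.24 dB.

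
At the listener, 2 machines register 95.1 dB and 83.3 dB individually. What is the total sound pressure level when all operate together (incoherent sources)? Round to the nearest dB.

For uncorrelated sources the intensities add, so convert each level to linear form, sum, and take 10·log₁₀ of the total.
Σ 10^(L/10) = 10^(95.1/10) + 10^(83.3/10) = 3.450e+09.
L_total = 10·log₁₀(3.450e+09) = 95.38 dB.

95 dB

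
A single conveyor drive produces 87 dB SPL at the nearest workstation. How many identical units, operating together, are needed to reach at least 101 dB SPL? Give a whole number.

Need L₁ + 10·log₁₀ N ≥ 101, i.e. log₁₀ N ≥ 1.40.
N ≥ 10^(14.0/10) = 25.119, so N = 26.

26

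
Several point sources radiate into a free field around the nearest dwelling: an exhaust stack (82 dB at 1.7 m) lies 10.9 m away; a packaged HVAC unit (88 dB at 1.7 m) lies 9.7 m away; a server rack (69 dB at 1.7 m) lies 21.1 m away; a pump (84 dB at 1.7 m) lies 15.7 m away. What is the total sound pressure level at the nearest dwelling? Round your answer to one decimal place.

74.2 dB

First find each source's level at the receiver (point-source: −20·log₁₀(r/r_ref)), then combine on an intensity basis.
exhaust stack: 82 − 20·log₁₀(10.9/1.7) = 82 − 16.14 = 65.86 dB.
packaged HVAC unit: 88 − 20·log₁₀(9.7/1.7) = 88 − 15.13 = 72.87 dB.
server rack: 69 − 20·log₁₀(21.1/1.7) = 69 − 21.88 = 47.12 dB.
pump: 84 − 20·log₁₀(15.7/1.7) = 84 − 19.31 = 64.69 dB.
Σ 10^(L/10) = 2.623e+07 → L_total = 10·log₁₀(2.623e+07) = 74.19 dB.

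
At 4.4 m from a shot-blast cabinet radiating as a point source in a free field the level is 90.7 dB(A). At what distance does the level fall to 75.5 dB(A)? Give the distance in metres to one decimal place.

The 15.2 dB drop corresponds to a distance ratio of 10^(15.2/20) for a point source.
r₂ = 4.4·10^((90.7−75.5)/20) = 4.4·10^(15.2/20) = 25.32 m.

25.3 m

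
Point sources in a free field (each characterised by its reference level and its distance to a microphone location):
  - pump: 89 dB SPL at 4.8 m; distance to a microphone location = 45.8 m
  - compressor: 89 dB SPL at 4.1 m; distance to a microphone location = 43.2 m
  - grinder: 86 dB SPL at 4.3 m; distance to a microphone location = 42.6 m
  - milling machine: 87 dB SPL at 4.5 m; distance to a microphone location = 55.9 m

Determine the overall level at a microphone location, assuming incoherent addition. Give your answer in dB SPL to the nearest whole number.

74 dB SPL

First find each source's level at the receiver (point-source: −20·log₁₀(r/r_ref)), then combine on an intensity basis.
pump: 89 − 20·log₁₀(45.8/4.8) = 89 − 19.59 = 69.41 dB SPL.
compressor: 89 − 20·log₁₀(43.2/4.1) = 89 − 20.45 = 68.55 dB SPL.
grinder: 86 − 20·log₁₀(42.6/4.3) = 86 − 19.92 = 66.08 dB SPL.
milling machine: 87 − 20·log₁₀(55.9/4.5) = 87 − 21.88 = 65.12 dB SPL.
Σ 10^(L/10) = 2.318e+07 → L_total = 10·log₁₀(2.318e+07) = 73.65 dB SPL.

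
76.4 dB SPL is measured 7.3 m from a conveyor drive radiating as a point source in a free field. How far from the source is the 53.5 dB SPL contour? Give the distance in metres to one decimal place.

For a point source L₁ − L₂ = 20·log₁₀(r₂/r₁), so r₂ = r₁·10^((L₁−L₂)/20).
r₂ = 7.3·10^((76.4−53.5)/20) = 7.3·10^(22.9/20) = 101.93 m.

101.9 m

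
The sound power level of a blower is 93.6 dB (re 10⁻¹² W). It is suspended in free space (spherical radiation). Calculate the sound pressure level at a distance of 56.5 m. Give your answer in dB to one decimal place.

The power spreads over a sphere of area 4π·r², so L_p = L_w − 10·log₁₀(4π·r²).
4π·r² = 4.011e+04 m², 10·log₁₀ of that is 46.033 dB.
L_p = 93.6 − 46.033 = 47.57 dB.

47.6 dB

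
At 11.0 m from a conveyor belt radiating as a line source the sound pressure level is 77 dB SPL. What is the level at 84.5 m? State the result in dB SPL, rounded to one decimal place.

For a line source, L₂ = L₁ − 10·log₁₀(r₂/r₁).
L₂ = 77 − 10·log₁₀(84.5/11.0) = 77 − 8.855 = 68.15 dB SPL.

68.1 dB SPL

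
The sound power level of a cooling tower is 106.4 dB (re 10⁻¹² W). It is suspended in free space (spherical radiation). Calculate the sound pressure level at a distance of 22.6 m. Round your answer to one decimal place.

The power spreads over a sphere of area 4π·r², so L_p = L_w − 10·log₁₀(4π·r²).
4π·r² = 6418 m², 10·log₁₀ of that is 38.074 dB.
L_p = 106.4 − 38.074 = 68.33 dB.

68.3 dB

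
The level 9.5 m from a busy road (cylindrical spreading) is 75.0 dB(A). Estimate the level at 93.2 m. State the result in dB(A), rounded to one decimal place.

Line-source attenuation: ΔL = 10·log₁₀(r₂/r₁) = 10·log₁₀(93.2/9.5) = 9.917 dB.
L₂ = 75.0 − 10·log₁₀(93.2/9.5) = 75.0 − 9.917 = 65.08 dB(A).

65.1 dB(A)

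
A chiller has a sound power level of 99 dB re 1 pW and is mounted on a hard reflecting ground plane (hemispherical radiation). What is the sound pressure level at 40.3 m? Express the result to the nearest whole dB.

L_p = L_w − 10·log₁₀(2π·r²) with r = 40.3 m.
2π·r² = 1.02e+04 m², 10·log₁₀ of that is 40.088 dB.
L_p = 99 − 40.088 = 58.91 dB.

59 dB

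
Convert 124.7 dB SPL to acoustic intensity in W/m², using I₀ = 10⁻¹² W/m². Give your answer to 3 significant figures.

L = 10·log₁₀(I/I₀) ⇒ I = I₀·10^(L/10) = 10⁻¹² × 10^12.47.

2.95 W/m²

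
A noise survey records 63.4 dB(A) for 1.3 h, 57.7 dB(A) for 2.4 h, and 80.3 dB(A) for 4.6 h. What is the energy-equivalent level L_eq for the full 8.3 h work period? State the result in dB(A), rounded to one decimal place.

77.8 dB(A)

L_eq = 10·log₁₀[(1/T)·Σ tᵢ·10^(Lᵢ/10)] with T = 8.3 h.
Σ tᵢ·10^(Lᵢ/10) = 1.3·10^(63.4/10) + 2.4·10^(57.7/10) + 4.6·10^(80.3/10) = 4.972e+08.
L_eq = 10·log₁₀(4.972e+08/8.3) = 77.77 dB(A).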